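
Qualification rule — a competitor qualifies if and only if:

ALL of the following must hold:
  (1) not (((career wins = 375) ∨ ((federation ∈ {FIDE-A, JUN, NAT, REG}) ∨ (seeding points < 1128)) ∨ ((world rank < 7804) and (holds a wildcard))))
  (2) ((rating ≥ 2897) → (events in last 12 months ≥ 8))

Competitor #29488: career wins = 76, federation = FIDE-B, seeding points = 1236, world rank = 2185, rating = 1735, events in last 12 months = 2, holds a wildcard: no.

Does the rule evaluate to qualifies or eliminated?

Atomic conditions:
  career wins = 375: 76 == 375 is false
  federation ∈ {FIDE-A, JUN, NAT, REG}: FIDE-B is not in the set → false
  seeding points < 1128: 1236 < 1128 is false
  world rank < 7804: 2185 < 7804 is true
  holds a wildcard: no → false
  rating ≥ 2897: 1735 ≥ 2897 is false
  events in last 12 months ≥ 8: 2 ≥ 8 is false
Combine:
[1.1.2] false OR false = false
[1.1.3] true AND false = false
[1.1] false OR false OR false = false
[1] NOT false = true
[2] false → false (antecedent false ⇒ implication holds) = true
[root] true AND true = true
Overall: true → qualifies

Qualifies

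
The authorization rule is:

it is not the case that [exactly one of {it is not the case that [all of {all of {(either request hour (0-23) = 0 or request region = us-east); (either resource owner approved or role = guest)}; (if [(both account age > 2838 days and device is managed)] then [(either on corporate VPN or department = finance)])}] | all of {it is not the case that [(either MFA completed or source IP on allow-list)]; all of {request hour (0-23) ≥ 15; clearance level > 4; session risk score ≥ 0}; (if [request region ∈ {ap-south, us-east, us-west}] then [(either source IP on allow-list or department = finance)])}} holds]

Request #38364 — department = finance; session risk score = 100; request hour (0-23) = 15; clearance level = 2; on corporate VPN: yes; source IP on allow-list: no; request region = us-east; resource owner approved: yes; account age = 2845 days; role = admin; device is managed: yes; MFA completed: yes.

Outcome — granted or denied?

Granted

Atomic conditions:
  request hour (0-23) = 0: 15 == 0 is false
  request region = us-east: us-east == us-east is true
  resource owner approved: yes → true
  role = guest: admin == guest is false
  account age > 2838 days: 2845 > 2838 is true
  device is managed: yes → true
  on corporate VPN: yes → true
  department = finance: finance == finance is true
  MFA completed: yes → true
  source IP on allow-list: no → false
  request hour (0-23) ≥ 15: 15 ≥ 15 is true
  clearance level > 4: 2 > 4 is false
  session risk score ≥ 0: 100 ≥ 0 is true
  request region ∈ {ap-south, us-east, us-west}: us-east is in the set → true
Combine:
[1.1.1.1.1] false OR true = true
[1.1.1.1.2] true OR false = true
[1.1.1.1] true AND true = true
[1.1.1.2.1] true AND true = true
[1.1.1.2.2] true OR true = true
[1.1.1.2] true → true = true
[1.1.1] true AND true = true
[1.1] NOT true = false
[1.2.1.1] true OR false = true
[1.2.1] NOT true = false
[1.2.2] true AND false AND true = false
[1.2.3.2] false OR true = true
[1.2.3] true → true = true
[1.2] false AND false AND true = false
[1] exactly-one(false, false) = false
[root] NOT false = true
Overall: true → granted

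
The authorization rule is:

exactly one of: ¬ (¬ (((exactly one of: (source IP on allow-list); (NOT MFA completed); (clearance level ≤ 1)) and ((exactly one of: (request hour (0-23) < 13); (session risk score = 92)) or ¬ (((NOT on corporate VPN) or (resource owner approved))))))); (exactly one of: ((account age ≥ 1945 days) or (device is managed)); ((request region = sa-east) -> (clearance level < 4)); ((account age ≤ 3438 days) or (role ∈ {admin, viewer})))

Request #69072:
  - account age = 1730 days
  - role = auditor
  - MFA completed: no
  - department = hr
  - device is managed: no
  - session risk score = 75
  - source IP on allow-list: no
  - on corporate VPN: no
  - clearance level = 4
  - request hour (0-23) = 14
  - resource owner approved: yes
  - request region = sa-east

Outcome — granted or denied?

Granted

Atomic conditions:
  source IP on allow-list: no → false
  NOT MFA completed: no → true
  clearance level ≤ 1: 4 ≤ 1 is false
  request hour (0-23) < 13: 14 < 13 is false
  session risk score = 92: 75 == 92 is false
  NOT on corporate VPN: no → true
  resource owner approved: yes → true
  account age ≥ 1945 days: 1730 ≥ 1945 is false
  device is managed: no → false
  request region = sa-east: sa-east == sa-east is true
  clearance level < 4: 4 < 4 is false
  account age ≤ 3438 days: 1730 ≤ 3438 is true
  role ∈ {admin, viewer}: auditor is not in the set → false
Combine:
[1.1.1.1] exactly-one(false, true, false) = true
[1.1.1.2.1] exactly-one(false, false) = false
[1.1.1.2.2.1] true OR true = true
[1.1.1.2.2] NOT true = false
[1.1.1.2] false OR false = false
[1.1.1] true AND false = false
[1.1] NOT false = true
[1] NOT true = false
[2.1] false OR false = false
[2.2] true → false = false
[2.3] true OR false = true
[2] exactly-one(false, false, true) = true
[root] exactly-one(false, true) = true
Overall: true → granted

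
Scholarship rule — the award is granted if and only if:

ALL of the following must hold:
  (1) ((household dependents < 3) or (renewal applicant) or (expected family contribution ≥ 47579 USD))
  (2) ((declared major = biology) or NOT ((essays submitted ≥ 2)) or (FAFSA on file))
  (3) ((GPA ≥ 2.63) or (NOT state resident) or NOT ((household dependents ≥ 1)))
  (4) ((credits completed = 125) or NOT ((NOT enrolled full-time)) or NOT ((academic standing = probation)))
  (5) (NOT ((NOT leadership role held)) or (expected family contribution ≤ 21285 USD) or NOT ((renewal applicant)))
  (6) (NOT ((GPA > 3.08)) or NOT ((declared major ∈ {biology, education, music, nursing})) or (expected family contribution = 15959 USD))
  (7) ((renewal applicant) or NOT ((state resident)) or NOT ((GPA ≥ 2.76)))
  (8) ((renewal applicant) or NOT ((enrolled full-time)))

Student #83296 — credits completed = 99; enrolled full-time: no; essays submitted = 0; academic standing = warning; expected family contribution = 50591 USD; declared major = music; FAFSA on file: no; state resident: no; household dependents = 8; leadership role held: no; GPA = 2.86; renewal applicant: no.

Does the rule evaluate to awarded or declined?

Awarded

Atomic conditions:
  household dependents < 3: 8 < 3 is false
  renewal applicant: no → false
  expected family contribution ≥ 47579 USD: 50591 ≥ 47579 is true
  declared major = biology: music == biology is false
  essays submitted ≥ 2: 0 ≥ 2 is false
  FAFSA on file: no → false
  GPA ≥ 2.63: 2.86 ≥ 2.63 is true
  NOT state resident: no → true
  household dependents ≥ 1: 8 ≥ 1 is true
  credits completed = 125: 99 == 125 is false
  NOT enrolled full-time: no → true
  academic standing = probation: warning == probation is false
  NOT leadership role held: no → true
  expected family contribution ≤ 21285 USD: 50591 ≤ 21285 is false
  GPA > 3.08: 2.86 > 3.08 is false
  declared major ∈ {biology, education, music, nursing}: music is in the set → true
  expected family contribution = 15959 USD: 50591 == 15959 is false
  state resident: no → false
  GPA ≥ 2.76: 2.86 ≥ 2.76 is true
  enrolled full-time: no → false
Combine:
[1] false OR false OR true = true
[2.2] NOT false = true
[2] false OR true OR false = true
[3.3] NOT true = false
[3] true OR true OR false = true
[4.2] NOT true = false
[4.3] NOT false = true
[4] false OR false OR true = true
[5.1] NOT true = false
[5.3] NOT false = true
[5] false OR false OR true = true
[6.1] NOT false = true
[6.2] NOT true = false
[6] true OR false OR false = true
[7.2] NOT false = true
[7.3] NOT true = false
[7] false OR true OR false = true
[8.2] NOT false = true
[8] false OR true = true
[root] true AND true AND true AND true AND true AND true AND true AND true = true
Overall: true → awarded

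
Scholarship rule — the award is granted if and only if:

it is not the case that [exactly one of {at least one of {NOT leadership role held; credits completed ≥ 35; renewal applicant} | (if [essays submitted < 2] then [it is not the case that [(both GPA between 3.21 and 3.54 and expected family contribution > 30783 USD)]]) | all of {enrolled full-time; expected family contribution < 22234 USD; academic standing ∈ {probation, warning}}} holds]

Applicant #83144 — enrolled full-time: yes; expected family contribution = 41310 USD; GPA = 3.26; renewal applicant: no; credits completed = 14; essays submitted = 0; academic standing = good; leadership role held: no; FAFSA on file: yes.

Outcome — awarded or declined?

Atomic conditions:
  NOT leadership role held: no → true
  credits completed ≥ 35: 14 ≥ 35 is false
  renewal applicant: no → false
  essays submitted < 2: 0 < 2 is true
  GPA between 3.21 and 3.54: 3.26 in [3.21, 3.54] is true
  expected family contribution > 30783 USD: 41310 > 30783 is true
  enrolled full-time: yes → true
  expected family contribution < 22234 USD: 41310 < 22234 is false
  academic standing ∈ {probation, warning}: good is not in the set → false
Combine:
[1.1] true OR false OR false = true
[1.2.2.1] true AND true = true
[1.2.2] NOT true = false
[1.2] true → false = false
[1.3] true AND false AND false = false
[1] exactly-one(true, false, false) = true
[root] NOT true = false
Overall: false → declined

Declined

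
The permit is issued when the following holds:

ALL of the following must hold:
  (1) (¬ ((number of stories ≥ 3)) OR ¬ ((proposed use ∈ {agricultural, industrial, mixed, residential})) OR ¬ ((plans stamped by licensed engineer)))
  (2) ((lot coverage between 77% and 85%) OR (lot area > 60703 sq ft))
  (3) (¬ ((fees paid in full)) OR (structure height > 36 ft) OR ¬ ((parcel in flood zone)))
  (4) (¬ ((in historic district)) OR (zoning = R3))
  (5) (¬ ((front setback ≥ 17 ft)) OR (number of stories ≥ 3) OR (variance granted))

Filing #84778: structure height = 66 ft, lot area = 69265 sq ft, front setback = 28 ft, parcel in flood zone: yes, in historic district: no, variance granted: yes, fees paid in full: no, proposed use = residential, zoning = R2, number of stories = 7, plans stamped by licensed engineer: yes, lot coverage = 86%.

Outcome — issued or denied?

Denied

Atomic conditions:
  number of stories ≥ 3: 7 ≥ 3 is true
  proposed use ∈ {agricultural, industrial, mixed, residential}: residential is in the set → true
  plans stamped by licensed engineer: yes → true
  lot coverage between 77% and 85%: 86 in [77, 85] is false
  lot area > 60703 sq ft: 69265 > 60703 is true
  fees paid in full: no → false
  structure height > 36 ft: 66 > 36 is true
  parcel in flood zone: yes → true
  in historic district: no → false
  zoning = R3: R2 == R3 is false
  front setback ≥ 17 ft: 28 ≥ 17 is true
  variance granted: yes → true
Combine:
[1.1] NOT true = false
[1.2] NOT true = false
[1.3] NOT true = false
[1] false OR false OR false = false
[2] false OR true = true
[3.1] NOT false = true
[3.3] NOT true = false
[3] true OR true OR false = true
[4.1] NOT false = true
[4] true OR false = true
[5.1] NOT true = false
[5] false OR true OR true = true
[root] false AND true AND true AND true AND true = false
Overall: false → denied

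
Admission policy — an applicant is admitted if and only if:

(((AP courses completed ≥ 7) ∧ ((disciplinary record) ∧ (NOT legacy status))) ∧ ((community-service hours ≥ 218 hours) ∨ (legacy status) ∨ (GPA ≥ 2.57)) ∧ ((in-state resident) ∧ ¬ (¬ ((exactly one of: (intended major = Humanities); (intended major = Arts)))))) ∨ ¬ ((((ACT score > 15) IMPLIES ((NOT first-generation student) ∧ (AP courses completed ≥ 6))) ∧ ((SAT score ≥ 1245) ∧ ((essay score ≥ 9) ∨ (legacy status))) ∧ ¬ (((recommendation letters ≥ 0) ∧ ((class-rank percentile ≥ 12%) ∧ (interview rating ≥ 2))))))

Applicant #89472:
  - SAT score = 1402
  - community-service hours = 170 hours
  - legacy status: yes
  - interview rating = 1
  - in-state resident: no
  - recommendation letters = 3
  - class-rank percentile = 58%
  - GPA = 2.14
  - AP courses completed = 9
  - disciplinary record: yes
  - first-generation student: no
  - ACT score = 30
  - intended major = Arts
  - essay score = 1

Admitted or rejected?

Rejected

Atomic conditions:
  AP courses completed ≥ 7: 9 ≥ 7 is true
  disciplinary record: yes → true
  NOT legacy status: yes → false
  community-service hours ≥ 218 hours: 170 ≥ 218 is false
  legacy status: yes → true
  GPA ≥ 2.57: 2.14 ≥ 2.57 is false
  in-state resident: no → false
  intended major = Humanities: Arts == Humanities is false
  intended major = Arts: Arts == Arts is true
  ACT score > 15: 30 > 15 is true
  NOT first-generation student: no → true
  AP courses completed ≥ 6: 9 ≥ 6 is true
  SAT score ≥ 1245: 1402 ≥ 1245 is true
  essay score ≥ 9: 1 ≥ 9 is false
  recommendation letters ≥ 0: 3 ≥ 0 is true
  class-rank percentile ≥ 12%: 58 ≥ 12 is true
  interview rating ≥ 2: 1 ≥ 2 is false
Combine:
[1.1.2] true AND false = false
[1.1] true AND false = false
[1.2] false OR true OR false = true
[1.3.2.1.1] exactly-one(false, true) = true
[1.3.2.1] NOT true = false
[1.3.2] NOT false = true
[1.3] false AND true = false
[1] false AND true AND false = false
[2.1.1.2] true AND true = true
[2.1.1] true → true = true
[2.1.2.2] false OR true = true
[2.1.2] true AND true = true
[2.1.3.1.2] true AND false = false
[2.1.3.1] true AND false = false
[2.1.3] NOT false = true
[2.1] true AND true AND true = true
[2] NOT true = false
[root] false OR false = false
Overall: false → rejected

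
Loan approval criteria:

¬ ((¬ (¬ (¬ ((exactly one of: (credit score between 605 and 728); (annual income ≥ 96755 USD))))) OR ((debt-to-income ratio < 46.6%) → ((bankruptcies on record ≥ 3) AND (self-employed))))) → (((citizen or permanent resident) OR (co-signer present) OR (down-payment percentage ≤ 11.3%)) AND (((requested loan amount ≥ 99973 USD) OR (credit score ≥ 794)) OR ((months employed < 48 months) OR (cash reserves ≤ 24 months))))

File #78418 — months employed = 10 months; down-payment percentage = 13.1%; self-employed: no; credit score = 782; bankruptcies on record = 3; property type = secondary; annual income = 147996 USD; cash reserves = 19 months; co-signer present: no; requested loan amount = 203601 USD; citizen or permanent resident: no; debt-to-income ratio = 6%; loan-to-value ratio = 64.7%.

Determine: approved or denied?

Atomic conditions:
  credit score between 605 and 728: 782 in [605, 728] is false
  annual income ≥ 96755 USD: 147996 ≥ 96755 is true
  debt-to-income ratio < 46.6%: 6 < 46.6 is true
  bankruptcies on record ≥ 3: 3 ≥ 3 is true
  self-employed: no → false
  citizen or permanent resident: no → false
  co-signer present: no → false
  down-payment percentage ≤ 11.3%: 13.1 ≤ 11.3 is false
  requested loan amount ≥ 99973 USD: 203601 ≥ 99973 is true
  credit score ≥ 794: 782 ≥ 794 is false
  months employed < 48 months: 10 < 48 is true
  cash reserves ≤ 24 months: 19 ≤ 24 is true
Combine:
[1.1.1.1.1.1] exactly-one(false, true) = true
[1.1.1.1.1] NOT true = false
[1.1.1.1] NOT false = true
[1.1.1] NOT true = false
[1.1.2.2] true AND false = false
[1.1.2] true → false = false
[1.1] false OR false = false
[1] NOT false = true
[2.1] false OR false OR false = false
[2.2.1] true OR false = true
[2.2.2] true OR true = true
[2.2] true OR true = true
[2] false AND true = false
[root] true → false = false
Overall: false → denied

Denied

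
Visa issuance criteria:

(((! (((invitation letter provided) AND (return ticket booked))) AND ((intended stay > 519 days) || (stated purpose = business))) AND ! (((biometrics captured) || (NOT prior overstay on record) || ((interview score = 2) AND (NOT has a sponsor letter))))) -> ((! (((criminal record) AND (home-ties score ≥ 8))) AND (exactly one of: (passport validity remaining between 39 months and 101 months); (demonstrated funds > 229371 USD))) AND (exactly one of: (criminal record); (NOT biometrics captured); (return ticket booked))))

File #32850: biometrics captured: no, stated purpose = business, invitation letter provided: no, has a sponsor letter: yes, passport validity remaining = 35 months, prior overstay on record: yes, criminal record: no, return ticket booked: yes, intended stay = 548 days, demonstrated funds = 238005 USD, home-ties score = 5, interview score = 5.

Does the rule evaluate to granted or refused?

Refused

Atomic conditions:
  invitation letter provided: no → false
  return ticket booked: yes → true
  intended stay > 519 days: 548 > 519 is true
  stated purpose = business: business == business is true
  biometrics captured: no → false
  NOT prior overstay on record: yes → false
  interview score = 2: 5 == 2 is false
  NOT has a sponsor letter: yes → false
  criminal record: no → false
  home-ties score ≥ 8: 5 ≥ 8 is false
  passport validity remaining between 39 months and 101 months: 35 in [39, 101] is false
  demonstrated funds > 229371 USD: 238005 > 229371 is true
  NOT biometrics captured: no → true
Combine:
[1.1.1.1] false AND true = false
[1.1.1] NOT false = true
[1.1.2] true OR true = true
[1.1] true AND true = true
[1.2.1.3] false AND false = false
[1.2.1] false OR false OR false = false
[1.2] NOT false = true
[1] true AND true = true
[2.1.1.1] false AND false = false
[2.1.1] NOT false = true
[2.1.2] exactly-one(false, true) = true
[2.1] true AND true = true
[2.2] exactly-one(false, true, true) = false
[2] true AND false = false
[root] true → false = false
Overall: false → refused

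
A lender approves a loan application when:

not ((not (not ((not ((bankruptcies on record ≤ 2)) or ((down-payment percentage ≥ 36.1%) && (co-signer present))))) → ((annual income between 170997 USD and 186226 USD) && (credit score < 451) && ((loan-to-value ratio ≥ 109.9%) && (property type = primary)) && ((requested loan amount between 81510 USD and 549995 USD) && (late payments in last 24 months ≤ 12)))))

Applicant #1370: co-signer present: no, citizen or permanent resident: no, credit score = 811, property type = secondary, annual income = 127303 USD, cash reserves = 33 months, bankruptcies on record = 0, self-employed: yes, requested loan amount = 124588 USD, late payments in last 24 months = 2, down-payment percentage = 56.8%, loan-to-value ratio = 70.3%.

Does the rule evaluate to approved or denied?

Denied

Atomic conditions:
  bankruptcies on record ≤ 2: 0 ≤ 2 is true
  down-payment percentage ≥ 36.1%: 56.8 ≥ 36.1 is true
  co-signer present: no → false
  annual income between 170997 USD and 186226 USD: 127303 in [170997, 186226] is false
  credit score < 451: 811 < 451 is false
  loan-to-value ratio ≥ 109.9%: 70.3 ≥ 109.9 is false
  property type = primary: secondary == primary is false
  requested loan amount between 81510 USD and 549995 USD: 124588 in [81510, 549995] is true
  late payments in last 24 months ≤ 12: 2 ≤ 12 is true
Combine:
[1.1.1.1.1] NOT true = false
[1.1.1.1.2] true AND false = false
[1.1.1.1] false OR false = false
[1.1.1] NOT false = true
[1.1] NOT true = false
[1.2.3] false AND false = false
[1.2.4] true AND true = true
[1.2] false AND false AND false AND true = false
[1] false → false (antecedent false ⇒ implication holds) = true
[root] NOT true = false
Overall: false → denied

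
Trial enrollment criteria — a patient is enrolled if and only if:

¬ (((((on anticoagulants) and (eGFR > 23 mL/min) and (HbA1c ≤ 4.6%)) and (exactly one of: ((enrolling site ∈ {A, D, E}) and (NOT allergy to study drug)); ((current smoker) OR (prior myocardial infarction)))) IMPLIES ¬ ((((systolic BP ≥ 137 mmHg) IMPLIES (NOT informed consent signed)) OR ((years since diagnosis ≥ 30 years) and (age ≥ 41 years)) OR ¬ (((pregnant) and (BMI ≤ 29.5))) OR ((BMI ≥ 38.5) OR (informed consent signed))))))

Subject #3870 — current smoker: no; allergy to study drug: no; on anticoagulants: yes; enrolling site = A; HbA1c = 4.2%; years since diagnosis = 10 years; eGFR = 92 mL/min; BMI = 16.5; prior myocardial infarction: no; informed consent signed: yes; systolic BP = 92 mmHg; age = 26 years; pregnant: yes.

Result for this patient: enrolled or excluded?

Atomic conditions:
  on anticoagulants: yes → true
  eGFR > 23 mL/min: 92 > 23 is true
  HbA1c ≤ 4.6%: 4.2 ≤ 4.6 is true
  enrolling site ∈ {A, D, E}: A is in the set → true
  NOT allergy to study drug: no → true
  current smoker: no → false
  prior myocardial infarction: no → false
  systolic BP ≥ 137 mmHg: 92 ≥ 137 is false
  NOT informed consent signed: yes → false
  years since diagnosis ≥ 30 years: 10 ≥ 30 is false
  age ≥ 41 years: 26 ≥ 41 is false
  pregnant: yes → true
  BMI ≤ 29.5: 16.5 ≤ 29.5 is true
  BMI ≥ 38.5: 16.5 ≥ 38.5 is false
  informed consent signed: yes → true
Combine:
[1.1.1] true AND true AND true = true
[1.1.2.1] true AND true = true
[1.1.2.2] false OR false = false
[1.1.2] exactly-one(true, false) = true
[1.1] true AND true = true
[1.2.1.1] false → false (antecedent false ⇒ implication holds) = true
[1.2.1.2] false AND false = false
[1.2.1.3.1] true AND true = true
[1.2.1.3] NOT true = false
[1.2.1.4] false OR true = true
[1.2.1] true OR false OR false OR true = true
[1.2] NOT true = false
[1] true → false = false
[root] NOT false = true
Overall: true → enrolled

Enrolled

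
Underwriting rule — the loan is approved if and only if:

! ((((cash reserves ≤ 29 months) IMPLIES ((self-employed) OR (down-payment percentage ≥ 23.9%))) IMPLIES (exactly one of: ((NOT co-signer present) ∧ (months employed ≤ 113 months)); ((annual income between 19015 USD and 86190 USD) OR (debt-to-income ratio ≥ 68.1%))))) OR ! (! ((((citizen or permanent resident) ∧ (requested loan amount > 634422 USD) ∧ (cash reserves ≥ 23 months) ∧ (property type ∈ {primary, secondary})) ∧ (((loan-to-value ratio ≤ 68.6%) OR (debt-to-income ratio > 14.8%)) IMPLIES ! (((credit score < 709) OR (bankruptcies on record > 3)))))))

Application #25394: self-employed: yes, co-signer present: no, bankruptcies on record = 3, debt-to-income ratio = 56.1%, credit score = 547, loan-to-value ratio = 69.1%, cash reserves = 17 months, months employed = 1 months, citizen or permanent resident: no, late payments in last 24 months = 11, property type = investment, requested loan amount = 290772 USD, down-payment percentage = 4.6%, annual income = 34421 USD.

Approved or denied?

Approved

Atomic conditions:
  cash reserves ≤ 29 months: 17 ≤ 29 is true
  self-employed: yes → true
  down-payment percentage ≥ 23.9%: 4.6 ≥ 23.9 is false
  NOT co-signer present: no → true
  months employed ≤ 113 months: 1 ≤ 113 is true
  annual income between 19015 USD and 86190 USD: 34421 in [19015, 86190] is true
  debt-to-income ratio ≥ 68.1%: 56.1 ≥ 68.1 is false
  citizen or permanent resident: no → false
  requested loan amount > 634422 USD: 290772 > 634422 is false
  cash reserves ≥ 23 months: 17 ≥ 23 is false
  property type ∈ {primary, secondary}: investment is not in the set → false
  loan-to-value ratio ≤ 68.6%: 69.1 ≤ 68.6 is false
  debt-to-income ratio > 14.8%: 56.1 > 14.8 is true
  credit score < 709: 547 < 709 is true
  bankruptcies on record > 3: 3 > 3 is false
Combine:
[1.1.1.2] true OR false = true
[1.1.1] true → true = true
[1.1.2.1] true AND true = true
[1.1.2.2] true OR false = true
[1.1.2] exactly-one(true, true) = false
[1.1] true → false = false
[1] NOT false = true
[2.1.1.1] false AND false AND false AND false = false
[2.1.1.2.1] false OR true = true
[2.1.1.2.2.1] true OR false = true
[2.1.1.2.2] NOT true = false
[2.1.1.2] true → false = false
[2.1.1] false AND false = false
[2.1] NOT false = true
[2] NOT true = false
[root] true OR false = true
Overall: true → approved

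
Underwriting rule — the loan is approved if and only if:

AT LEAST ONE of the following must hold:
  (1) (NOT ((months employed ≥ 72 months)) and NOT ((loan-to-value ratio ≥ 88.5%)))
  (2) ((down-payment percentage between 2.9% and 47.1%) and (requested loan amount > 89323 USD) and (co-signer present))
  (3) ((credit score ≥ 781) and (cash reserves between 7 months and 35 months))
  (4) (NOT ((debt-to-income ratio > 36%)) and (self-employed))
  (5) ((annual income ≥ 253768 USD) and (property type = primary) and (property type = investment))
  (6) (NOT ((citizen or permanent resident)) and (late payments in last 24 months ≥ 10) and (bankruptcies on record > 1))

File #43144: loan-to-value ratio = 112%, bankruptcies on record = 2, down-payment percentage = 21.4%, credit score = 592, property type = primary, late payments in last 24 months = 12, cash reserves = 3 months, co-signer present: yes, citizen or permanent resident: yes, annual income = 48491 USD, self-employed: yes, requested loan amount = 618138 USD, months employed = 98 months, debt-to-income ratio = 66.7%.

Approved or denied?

Approved

Atomic conditions:
  months employed ≥ 72 months: 98 ≥ 72 is true
  loan-to-value ratio ≥ 88.5%: 112 ≥ 88.5 is true
  down-payment percentage between 2.9% and 47.1%: 21.4 in [2.9, 47.1] is true
  requested loan amount > 89323 USD: 618138 > 89323 is true
  co-signer present: yes → true
  credit score ≥ 781: 592 ≥ 781 is false
  cash reserves between 7 months and 35 months: 3 in [7, 35] is false
  debt-to-income ratio > 36%: 66.7 > 36 is true
  self-employed: yes → true
  annual income ≥ 253768 USD: 48491 ≥ 253768 is false
  property type = primary: primary == primary is true
  property type = investment: primary == investment is false
  citizen or permanent resident: yes → true
  late payments in last 24 months ≥ 10: 12 ≥ 10 is true
  bankruptcies on record > 1: 2 > 1 is true
Combine:
[1.1] NOT true = false
[1.2] NOT true = false
[1] false AND false = false
[2] true AND true AND true = true
[3] false AND false = false
[4.1] NOT true = false
[4] false AND true = false
[5] false AND true AND false = false
[6.1] NOT true = false
[6] false AND true AND true = false
[root] false OR true OR false OR false OR false OR false = true
Overall: true → approved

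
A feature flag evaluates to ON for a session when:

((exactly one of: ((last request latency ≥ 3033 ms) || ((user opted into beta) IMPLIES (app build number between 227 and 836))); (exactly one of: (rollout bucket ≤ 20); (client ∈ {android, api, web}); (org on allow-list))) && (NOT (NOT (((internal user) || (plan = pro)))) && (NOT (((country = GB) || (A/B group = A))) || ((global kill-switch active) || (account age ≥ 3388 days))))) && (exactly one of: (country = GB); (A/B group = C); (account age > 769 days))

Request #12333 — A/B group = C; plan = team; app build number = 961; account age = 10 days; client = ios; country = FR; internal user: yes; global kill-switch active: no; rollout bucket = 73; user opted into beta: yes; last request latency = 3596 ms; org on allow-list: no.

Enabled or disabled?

Atomic conditions:
  last request latency ≥ 3033 ms: 3596 ≥ 3033 is true
  user opted into beta: yes → true
  app build number between 227 and 836: 961 in [227, 836] is false
  rollout bucket ≤ 20: 73 ≤ 20 is false
  client ∈ {android, api, web}: ios is not in the set → false
  org on allow-list: no → false
  internal user: yes → true
  plan = pro: team == pro is false
  country = GB: FR == GB is false
  A/B group = A: C == A is false
  global kill-switch active: no → false
  account age ≥ 3388 days: 10 ≥ 3388 is false
  A/B group = C: C == C is true
  account age > 769 days: 10 > 769 is false
Combine:
[1.1.1.2] true → false = false
[1.1.1] true OR false = true
[1.1.2] exactly-one(false, false, false) = false
[1.1] exactly-one(true, false) = true
[1.2.1.1.1] true OR false = true
[1.2.1.1] NOT true = false
[1.2.1] NOT false = true
[1.2.2.1.1] false OR false = false
[1.2.2.1] NOT false = true
[1.2.2.2] false OR false = false
[1.2.2] true OR false = true
[1.2] true AND true = true
[1] true AND true = true
[2] exactly-one(false, true, false) = true
[root] true AND true = true
Overall: true → enabled

Enabled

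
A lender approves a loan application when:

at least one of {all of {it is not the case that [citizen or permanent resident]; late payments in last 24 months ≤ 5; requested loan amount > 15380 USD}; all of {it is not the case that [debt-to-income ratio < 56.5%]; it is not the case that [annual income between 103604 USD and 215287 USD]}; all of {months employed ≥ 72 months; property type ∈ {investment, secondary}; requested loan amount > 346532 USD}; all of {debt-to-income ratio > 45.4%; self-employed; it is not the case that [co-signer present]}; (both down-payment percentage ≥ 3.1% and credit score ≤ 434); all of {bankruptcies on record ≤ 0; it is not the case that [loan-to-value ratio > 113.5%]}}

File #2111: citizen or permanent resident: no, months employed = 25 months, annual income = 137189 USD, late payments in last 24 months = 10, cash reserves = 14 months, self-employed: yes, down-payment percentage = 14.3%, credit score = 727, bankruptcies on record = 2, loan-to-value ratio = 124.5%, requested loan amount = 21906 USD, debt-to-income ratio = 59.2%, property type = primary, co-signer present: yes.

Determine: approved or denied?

Atomic conditions:
  citizen or permanent resident: no → false
  late payments in last 24 months ≤ 5: 10 ≤ 5 is false
  requested loan amount > 15380 USD: 21906 > 15380 is true
  debt-to-income ratio < 56.5%: 59.2 < 56.5 is false
  annual income between 103604 USD and 215287 USD: 137189 in [103604, 215287] is true
  months employed ≥ 72 months: 25 ≥ 72 is false
  property type ∈ {investment, secondary}: primary is not in the set → false
  requested loan amount > 346532 USD: 21906 > 346532 is false
  debt-to-income ratio > 45.4%: 59.2 > 45.4 is true
  self-employed: yes → true
  co-signer present: yes → true
  down-payment percentage ≥ 3.1%: 14.3 ≥ 3.1 is true
  credit score ≤ 434: 727 ≤ 434 is false
  bankruptcies on record ≤ 0: 2 ≤ 0 is false
  loan-to-value ratio > 113.5%: 124.5 > 113.5 is true
Combine:
[1.1] NOT false = true
[1] true AND false AND true = false
[2.1] NOT false = true
[2.2] NOT true = false
[2] true AND false = false
[3] false AND false AND false = false
[4.3] NOT true = false
[4] true AND true AND false = false
[5] true AND false = false
[6.2] NOT true = false
[6] false AND false = false
[root] false OR false OR false OR false OR false OR false = false
Overall: false → denied

Denied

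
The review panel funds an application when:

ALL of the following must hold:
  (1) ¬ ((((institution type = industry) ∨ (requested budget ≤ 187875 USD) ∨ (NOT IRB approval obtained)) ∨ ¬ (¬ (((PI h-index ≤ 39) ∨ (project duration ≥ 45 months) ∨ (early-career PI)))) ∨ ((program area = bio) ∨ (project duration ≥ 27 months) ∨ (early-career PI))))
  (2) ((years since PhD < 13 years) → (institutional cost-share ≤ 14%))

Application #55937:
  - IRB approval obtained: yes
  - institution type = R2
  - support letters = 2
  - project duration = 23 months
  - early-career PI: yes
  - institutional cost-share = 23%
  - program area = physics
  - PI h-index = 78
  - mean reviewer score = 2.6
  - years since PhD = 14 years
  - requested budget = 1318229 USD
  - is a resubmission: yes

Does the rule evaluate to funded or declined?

Declined

Atomic conditions:
  institution type = industry: R2 == industry is false
  requested budget ≤ 187875 USD: 1318229 ≤ 187875 is false
  NOT IRB approval obtained: yes → false
  PI h-index ≤ 39: 78 ≤ 39 is false
  project duration ≥ 45 months: 23 ≥ 45 is false
  early-career PI: yes → true
  program area = bio: physics == bio is false
  project duration ≥ 27 months: 23 ≥ 27 is false
  years since PhD < 13 years: 14 < 13 is false
  institutional cost-share ≤ 14%: 23 ≤ 14 is false
Combine:
[1.1.1] false OR false OR false = false
[1.1.2.1.1] false OR false OR true = true
[1.1.2.1] NOT true = false
[1.1.2] NOT false = true
[1.1.3] false OR false OR true = true
[1.1] false OR true OR true = true
[1] NOT true = false
[2] false → false (antecedent false ⇒ implication holds) = true
[root] false AND true = false
Overall: false → declined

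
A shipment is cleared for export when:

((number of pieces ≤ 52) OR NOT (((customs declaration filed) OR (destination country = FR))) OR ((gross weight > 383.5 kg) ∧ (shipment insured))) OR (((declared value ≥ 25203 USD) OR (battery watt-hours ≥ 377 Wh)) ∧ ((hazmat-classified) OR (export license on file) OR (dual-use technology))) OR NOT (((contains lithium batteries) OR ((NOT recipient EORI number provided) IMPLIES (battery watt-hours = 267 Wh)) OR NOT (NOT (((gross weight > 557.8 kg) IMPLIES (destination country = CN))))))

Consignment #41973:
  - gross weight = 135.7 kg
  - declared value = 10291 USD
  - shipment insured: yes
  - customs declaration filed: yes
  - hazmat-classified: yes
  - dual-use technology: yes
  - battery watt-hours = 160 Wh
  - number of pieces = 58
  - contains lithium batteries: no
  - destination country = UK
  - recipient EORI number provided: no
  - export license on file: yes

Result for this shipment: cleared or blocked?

Blocked

Atomic conditions:
  number of pieces ≤ 52: 58 ≤ 52 is false
  customs declaration filed: yes → true
  destination country = FR: UK == FR is false
  gross weight > 383.5 kg: 135.7 > 383.5 is false
  shipment insured: yes → true
  declared value ≥ 25203 USD: 10291 ≥ 25203 is false
  battery watt-hours ≥ 377 Wh: 160 ≥ 377 is false
  hazmat-classified: yes → true
  export license on file: yes → true
  dual-use technology: yes → true
  contains lithium batteries: no → false
  NOT recipient EORI number provided: no → true
  battery watt-hours = 267 Wh: 160 == 267 is false
  gross weight > 557.8 kg: 135.7 > 557.8 is false
  destination country = CN: UK == CN is false
Combine:
[1.2.1] true OR false = true
[1.2] NOT true = false
[1.3] false AND true = false
[1] false OR false OR false = false
[2.1] false OR false = false
[2.2] true OR true OR true = true
[2] false AND true = false
[3.1.2] true → false = false
[3.1.3.1.1] false → false (antecedent false ⇒ implication holds) = true
[3.1.3.1] NOT true = false
[3.1.3] NOT false = true
[3.1] false OR false OR true = true
[3] NOT true = false
[root] false OR false OR false = false
Overall: false → blocked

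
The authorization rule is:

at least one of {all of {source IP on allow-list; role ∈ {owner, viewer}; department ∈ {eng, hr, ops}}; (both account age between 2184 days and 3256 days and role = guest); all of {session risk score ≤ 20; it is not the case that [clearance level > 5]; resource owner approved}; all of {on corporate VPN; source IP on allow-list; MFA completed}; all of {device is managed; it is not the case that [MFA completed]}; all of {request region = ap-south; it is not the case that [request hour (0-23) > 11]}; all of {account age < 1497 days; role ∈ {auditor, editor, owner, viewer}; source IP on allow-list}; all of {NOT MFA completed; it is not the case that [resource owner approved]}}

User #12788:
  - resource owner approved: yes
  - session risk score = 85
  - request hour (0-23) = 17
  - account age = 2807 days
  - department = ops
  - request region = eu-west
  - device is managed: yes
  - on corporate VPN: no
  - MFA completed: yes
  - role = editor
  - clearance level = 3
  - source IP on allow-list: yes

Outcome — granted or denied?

Atomic conditions:
  source IP on allow-list: yes → true
  role ∈ {owner, viewer}: editor is not in the set → false
  department ∈ {eng, hr, ops}: ops is in the set → true
  account age between 2184 days and 3256 days: 2807 in [2184, 3256] is true
  role = guest: editor == guest is false
  session risk score ≤ 20: 85 ≤ 20 is false
  clearance level > 5: 3 > 5 is false
  resource owner approved: yes → true
  on corporate VPN: no → false
  MFA completed: yes → true
  device is managed: yes → true
  request region = ap-south: eu-west == ap-south is false
  request hour (0-23) > 11: 17 > 11 is true
  account age < 1497 days: 2807 < 1497 is false
  role ∈ {auditor, editor, owner, viewer}: editor is in the set → true
  NOT MFA completed: yes → false
Combine:
[1] true AND false AND true = false
[2] true AND false = false
[3.2] NOT false = true
[3] false AND true AND true = false
[4] false AND true AND true = false
[5.2] NOT true = false
[5] true AND false = false
[6.2] NOT true = false
[6] false AND false = false
[7] false AND true AND true = false
[8.2] NOT true = false
[8] false AND false = false
[root] false OR false OR false OR false OR false OR false OR false OR false = false
Overall: false → denied

Denied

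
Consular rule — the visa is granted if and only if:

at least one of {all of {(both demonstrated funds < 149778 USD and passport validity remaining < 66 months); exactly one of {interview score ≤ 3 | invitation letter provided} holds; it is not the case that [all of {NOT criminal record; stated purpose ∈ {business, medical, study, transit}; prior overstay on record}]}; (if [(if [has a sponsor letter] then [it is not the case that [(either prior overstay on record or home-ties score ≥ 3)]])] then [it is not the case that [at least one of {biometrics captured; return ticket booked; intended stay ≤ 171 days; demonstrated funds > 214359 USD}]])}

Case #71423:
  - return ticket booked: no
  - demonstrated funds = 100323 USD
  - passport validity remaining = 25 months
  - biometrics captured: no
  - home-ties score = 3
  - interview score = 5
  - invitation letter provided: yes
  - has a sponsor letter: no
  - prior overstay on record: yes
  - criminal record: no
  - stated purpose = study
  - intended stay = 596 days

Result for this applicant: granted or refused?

Atomic conditions:
  demonstrated funds < 149778 USD: 100323 < 149778 is true
  passport validity remaining < 66 months: 25 < 66 is true
  interview score ≤ 3: 5 ≤ 3 is false
  invitation letter provided: yes → true
  NOT criminal record: no → true
  stated purpose ∈ {business, medical, study, transit}: study is in the set → true
  prior overstay on record: yes → true
  has a sponsor letter: no → false
  home-ties score ≥ 3: 3 ≥ 3 is true
  biometrics captured: no → false
  return ticket booked: no → false
  intended stay ≤ 171 days: 596 ≤ 171 is false
  demonstrated funds > 214359 USD: 100323 > 214359 is false
Combine:
[1.1] true AND true = true
[1.2] exactly-one(false, true) = true
[1.3.1] true AND true AND true = true
[1.3] NOT true = false
[1] true AND true AND false = false
[2.1.2.1] true OR true = true
[2.1.2] NOT true = false
[2.1] false → false (antecedent false ⇒ implication holds) = true
[2.2.1] false OR false OR false OR false = false
[2.2] NOT false = true
[2] true → true = true
[root] false OR true = true
Overall: true → granted

Granted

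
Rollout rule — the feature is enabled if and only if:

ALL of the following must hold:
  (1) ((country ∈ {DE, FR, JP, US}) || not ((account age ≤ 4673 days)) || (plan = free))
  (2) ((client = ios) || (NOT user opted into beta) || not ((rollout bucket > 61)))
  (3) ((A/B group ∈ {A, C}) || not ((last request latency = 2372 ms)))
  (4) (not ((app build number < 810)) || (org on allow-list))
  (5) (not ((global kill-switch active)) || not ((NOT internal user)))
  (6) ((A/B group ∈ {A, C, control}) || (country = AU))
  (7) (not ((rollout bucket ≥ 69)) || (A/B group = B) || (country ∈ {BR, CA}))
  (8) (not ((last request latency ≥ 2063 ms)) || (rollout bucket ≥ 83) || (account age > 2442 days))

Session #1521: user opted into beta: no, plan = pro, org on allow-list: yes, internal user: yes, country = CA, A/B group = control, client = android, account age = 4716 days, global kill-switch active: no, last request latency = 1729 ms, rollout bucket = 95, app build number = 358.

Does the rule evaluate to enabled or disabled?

Enabled

Atomic conditions:
  country ∈ {DE, FR, JP, US}: CA is not in the set → false
  account age ≤ 4673 days: 4716 ≤ 4673 is false
  plan = free: pro == free is false
  client = ios: android == ios is false
  NOT user opted into beta: no → true
  rollout bucket > 61: 95 > 61 is true
  A/B group ∈ {A, C}: control is not in the set → false
  last request latency = 2372 ms: 1729 == 2372 is false
  app build number < 810: 358 < 810 is true
  org on allow-list: yes → true
  global kill-switch active: no → false
  NOT internal user: yes → false
  A/B group ∈ {A, C, control}: control is in the set → true
  country = AU: CA == AU is false
  rollout bucket ≥ 69: 95 ≥ 69 is true
  A/B group = B: control == B is false
  country ∈ {BR, CA}: CA is in the set → true
  last request latency ≥ 2063 ms: 1729 ≥ 2063 is false
  rollout bucket ≥ 83: 95 ≥ 83 is true
  account age > 2442 days: 4716 > 2442 is true
Combine:
[1.2] NOT false = true
[1] false OR true OR false = true
[2.3] NOT true = false
[2] false OR true OR false = true
[3.2] NOT false = true
[3] false OR true = true
[4.1] NOT true = false
[4] false OR true = true
[5.1] NOT false = true
[5.2] NOT false = true
[5] true OR true = true
[6] true OR false = true
[7.1] NOT true = false
[7] false OR false OR true = true
[8.1] NOT false = true
[8] true OR true OR true = true
[root] true AND true AND true AND true AND true AND true AND true AND true = true
Overall: true → enabled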